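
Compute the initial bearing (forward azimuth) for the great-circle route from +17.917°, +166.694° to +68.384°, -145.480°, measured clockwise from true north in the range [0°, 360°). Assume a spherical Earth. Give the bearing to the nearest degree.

Δλ = -145.480 − 166.694 = -312.174°; wrapped into (−180°, 180°]: 47.826°.
θ = atan2( sin Δλ · cos φ₂ , cos φ₁ · sin φ₂ − sin φ₁ · cos φ₂ · cos Δλ )
  = atan2(0.27301, 0.80850) = 18.659° → normalised to [0°, 360°): 18.659°.

19°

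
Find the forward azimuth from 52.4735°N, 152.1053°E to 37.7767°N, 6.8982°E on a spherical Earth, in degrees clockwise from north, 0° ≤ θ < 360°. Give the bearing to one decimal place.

333.1°

Δλ = 6.8982 − 152.1053 = -145.2071°.
θ = atan2( sin Δλ · cos φ₂ , cos φ₁ · sin φ₂ − sin φ₁ · cos φ₂ · cos Δλ )
  = atan2(-0.45101, 0.88792) = -26.928° → normalised to [0°, 360°): 333.072°.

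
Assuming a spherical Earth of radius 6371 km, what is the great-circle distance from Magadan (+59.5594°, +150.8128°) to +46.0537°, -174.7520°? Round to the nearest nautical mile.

1465 nmi

Δλ = -174.7520 − 150.8128 = -325.5648°; wrapped into (−180°, 180°]: 34.4352°.
Δφ = 46.0537 − 59.5594 = -13.5057°.
a = sin²(Δφ/2) + cos φ₁ · cos φ₂ · sin²(Δλ/2) = 0.044633.
c = 2·atan2(√a, √(1−a)) = 0.42574 rad → d = 6371·c ≈ 2712.38 km ≈ 1464.57 nmi.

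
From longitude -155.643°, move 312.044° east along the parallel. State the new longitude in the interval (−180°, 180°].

+156.401°

Start at -155.643°; shift +312.044° → +156.401°.
+156.401° already lies in (−180°, 180°].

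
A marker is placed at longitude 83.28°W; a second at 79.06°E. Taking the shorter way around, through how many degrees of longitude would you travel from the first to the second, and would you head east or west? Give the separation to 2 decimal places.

Raw difference: 79.06 − -83.28 = 162.34°.
Normalise into (−180°, 180°]: 162.34° stays 162.34°.
Positive ⇒ the second point lies to the east; separation 162.34°.

162.34° east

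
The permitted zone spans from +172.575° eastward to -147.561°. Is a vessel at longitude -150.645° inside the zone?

Band width going east from +172.575° to -147.561°: ((-147.561 − 172.575) mod 360) = 39.864°.
Offset of -150.645° east of the west edge: ((-150.645 − 172.575) mod 360) = 36.780°.
36.780° ≤ 39.864° ⇒ inside.

Yes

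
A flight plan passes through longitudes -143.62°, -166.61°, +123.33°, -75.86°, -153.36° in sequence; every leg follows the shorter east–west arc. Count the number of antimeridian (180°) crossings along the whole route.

Leg 1: -143.62° → -166.61°, shortest Δλ = -22.99° (west) — does not cross 180°.
Leg 2: -166.61° → +123.33°, shortest Δλ = -70.06° (west) — crosses 180°.
Leg 3: +123.33° → -75.86°, shortest Δλ = 160.81° (east) — crosses 180°.
Leg 4: -75.86° → -153.36°, shortest Δλ = -77.5° (west) — does not cross 180°.
Total crossings: 2.

2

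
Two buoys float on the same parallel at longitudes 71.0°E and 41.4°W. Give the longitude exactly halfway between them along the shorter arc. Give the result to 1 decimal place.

14.8°E

Signed shortest Δλ from +71.0° to -41.4° is -112.4°.
Midpoint longitude = +71.0° + (-112.4°)/2 = +71.0° − 56.2° = +14.8°.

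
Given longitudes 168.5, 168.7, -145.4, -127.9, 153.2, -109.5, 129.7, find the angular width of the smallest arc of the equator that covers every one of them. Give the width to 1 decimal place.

120.8°

Sort the longitudes: -145.4°, -127.9°, -109.5°, +129.7°, +153.2°, +168.5°, +168.7°.
Eastward gaps between consecutive values (wrapping around): 17.5°, 18.4°, 239.2°, 23.5°, 15.3°, 0.2°, 45.9°.
Largest gap = 239.2° ⇒ minimal covering band is its complement: 360° − 239.2° = 120.8°.
Band runs from +129.7° eastward to -109.5°, crossing the antimeridian.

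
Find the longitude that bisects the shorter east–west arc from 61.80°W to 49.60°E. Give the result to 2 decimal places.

Signed shortest Δλ from -61.80° to +49.60° is +111.40°.
Midpoint longitude = -61.80° + (+111.40°)/2 = -61.80° + 55.70° = -6.10°.

6.10°W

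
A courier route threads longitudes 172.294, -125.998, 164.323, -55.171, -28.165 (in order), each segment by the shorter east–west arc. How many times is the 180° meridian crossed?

3

Leg 1: +172.294° → -125.998°, shortest Δλ = 61.708° (east) — crosses 180°.
Leg 2: -125.998° → +164.323°, shortest Δλ = -69.679° (west) — crosses 180°.
Leg 3: +164.323° → -55.171°, shortest Δλ = 140.506° (east) — crosses 180°.
Leg 4: -55.171° → -28.165°, shortest Δλ = 27.006° (east) — does not cross 180°.
Total crossings: 3.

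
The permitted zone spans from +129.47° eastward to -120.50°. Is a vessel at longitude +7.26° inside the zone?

No

Band width going east from +129.47° to -120.50°: ((-120.50 − 129.47) mod 360) = 110.03°.
Offset of +7.26° east of the west edge: ((7.26 − 129.47) mod 360) = 237.79°.
237.79° > 110.03° ⇒ outside.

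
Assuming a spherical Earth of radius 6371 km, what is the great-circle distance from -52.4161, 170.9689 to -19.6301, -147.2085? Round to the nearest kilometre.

Δλ = -147.2085 − 170.9689 = -318.1774°; wrapped into (−180°, 180°]: 41.8226°.
Δφ = -19.6301 − -52.4161 = 32.7860°.
a = sin²(Δφ/2) + cos φ₁ · cos φ₂ · sin²(Δλ/2) = 0.152835.
c = 2·atan2(√a, √(1−a)) = 0.80331 rad → d = 6371·c ≈ 5117.87 km.

5118 km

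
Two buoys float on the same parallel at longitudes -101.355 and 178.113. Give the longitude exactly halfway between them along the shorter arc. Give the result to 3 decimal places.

-141.621°

Signed shortest Δλ from -101.355° to +178.113° is -80.532°.
Midpoint longitude = -101.355° + (-80.532°)/2 = -101.355° − 40.266° = -141.621°.
(The naïve average (-101.355 + +178.113)/2 = 38.379° is on the wrong side of the globe.)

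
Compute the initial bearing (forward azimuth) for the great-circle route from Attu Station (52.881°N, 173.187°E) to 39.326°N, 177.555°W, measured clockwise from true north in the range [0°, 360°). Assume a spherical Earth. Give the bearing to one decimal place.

Δλ = -177.555 − 173.187 = -350.742°; wrapped into (−180°, 180°]: 9.258°.
θ = atan2( sin Δλ · cos φ₂ , cos φ₁ · sin φ₂ − sin φ₁ · cos φ₂ · cos Δλ )
  = atan2(0.12445, -0.22634) = 151.197° → normalised to [0°, 360°): 151.197°.

151.2°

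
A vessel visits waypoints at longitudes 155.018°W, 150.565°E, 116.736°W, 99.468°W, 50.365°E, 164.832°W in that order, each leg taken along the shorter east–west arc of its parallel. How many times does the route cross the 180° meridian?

3

Leg 1: -155.018° → +150.565°, shortest Δλ = -54.417° (west) — crosses 180°.
Leg 2: +150.565° → -116.736°, shortest Δλ = 92.699° (east) — crosses 180°.
Leg 3: -116.736° → -99.468°, shortest Δλ = 17.268° (east) — does not cross 180°.
Leg 4: -99.468° → +50.365°, shortest Δλ = 149.833° (east) — does not cross 180°.
Leg 5: +50.365° → -164.832°, shortest Δλ = 144.803° (east) — crosses 180°.
Total crossings: 3.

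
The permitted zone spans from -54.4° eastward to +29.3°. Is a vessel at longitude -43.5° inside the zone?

Band width going east from -54.4° to +29.3°: ((29.3 − -54.4) mod 360) = 83.7°.
Offset of -43.5° east of the west edge: ((-43.5 − -54.4) mod 360) = 10.9°.
10.9° ≤ 83.7° ⇒ inside.

Yes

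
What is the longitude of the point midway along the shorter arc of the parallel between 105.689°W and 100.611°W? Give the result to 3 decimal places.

103.150°W

Signed shortest Δλ from -105.689° to -100.611° is +5.078°.
Midpoint longitude = -105.689° + (+5.078°)/2 = -105.689° + 2.539° = -103.150°.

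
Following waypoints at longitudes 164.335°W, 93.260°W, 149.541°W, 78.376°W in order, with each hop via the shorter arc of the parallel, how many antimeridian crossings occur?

Leg 1: -164.335° → -93.260°, shortest Δλ = 71.075° (east) — does not cross 180°.
Leg 2: -93.260° → -149.541°, shortest Δλ = -56.281° (west) — does not cross 180°.
Leg 3: -149.541° → -78.376°, shortest Δλ = 71.165° (east) — does not cross 180°.
Total crossings: 0.

0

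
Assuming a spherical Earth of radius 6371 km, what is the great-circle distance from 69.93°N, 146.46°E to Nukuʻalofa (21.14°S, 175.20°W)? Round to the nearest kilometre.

Δλ = -175.20 − 146.46 = -321.66°; wrapped into (−180°, 180°]: 38.34°.
Δφ = -21.14 − 69.93 = -91.07°.
a = sin²(Δφ/2) + cos φ₁ · cos φ₂ · sin²(Δλ/2) = 0.543850.
c = 2·atan2(√a, √(1−a)) = 1.65861 rad → d = 6371·c ≈ 10567.00 km.

10567 km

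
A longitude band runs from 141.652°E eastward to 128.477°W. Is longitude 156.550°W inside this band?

Yes

Band width going east from +141.652° to -128.477°: ((-128.477 − 141.652) mod 360) = 89.871°.
Offset of -156.550° east of the west edge: ((-156.550 − 141.652) mod 360) = 61.798°.
61.798° ≤ 89.871° ⇒ inside.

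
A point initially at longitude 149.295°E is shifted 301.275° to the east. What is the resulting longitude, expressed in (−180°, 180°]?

90.570°E

Start at +149.295°; shift +301.275° → +450.570°.
+450.570° lies outside (−180°, 180°]; subtract 360° → +90.570°.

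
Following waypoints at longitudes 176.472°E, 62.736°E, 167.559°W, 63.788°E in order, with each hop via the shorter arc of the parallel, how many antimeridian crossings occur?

2

Leg 1: +176.472° → +62.736°, shortest Δλ = -113.736° (west) — does not cross 180°.
Leg 2: +62.736° → -167.559°, shortest Δλ = 129.705° (east) — crosses 180°.
Leg 3: -167.559° → +63.788°, shortest Δλ = -128.653° (west) — crosses 180°.
Total crossings: 2.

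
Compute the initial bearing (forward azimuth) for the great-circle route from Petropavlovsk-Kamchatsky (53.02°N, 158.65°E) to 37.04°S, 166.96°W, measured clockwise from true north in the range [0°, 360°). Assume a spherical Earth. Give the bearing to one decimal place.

153.1°

Δλ = -166.96 − 158.65 = -325.61°; wrapped into (−180°, 180°]: 34.39°.
θ = atan2( sin Δλ · cos φ₂ , cos φ₁ · sin φ₂ − sin φ₁ · cos φ₂ · cos Δλ )
  = atan2(0.45085, -0.88855) = 153.097° → normalised to [0°, 360°): 153.097°.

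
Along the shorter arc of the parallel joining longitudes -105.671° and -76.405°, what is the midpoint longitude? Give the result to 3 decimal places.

Signed shortest Δλ from -105.671° to -76.405° is +29.266°.
Midpoint longitude = -105.671° + (+29.266°)/2 = -105.671° + 14.633° = -91.038°.

-91.038°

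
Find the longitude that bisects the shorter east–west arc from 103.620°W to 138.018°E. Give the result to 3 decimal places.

Signed shortest Δλ from -103.620° to +138.018° is -118.362°.
Midpoint longitude = -103.620° + (-118.362°)/2 = -103.620° − 59.181° = -162.801°.
(The naïve average (-103.620 + +138.018)/2 = 17.199° is on the wrong side of the globe.)

162.801°W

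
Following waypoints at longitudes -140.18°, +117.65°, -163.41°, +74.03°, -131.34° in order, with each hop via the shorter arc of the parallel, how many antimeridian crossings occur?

4

Leg 1: -140.18° → +117.65°, shortest Δλ = -102.17° (west) — crosses 180°.
Leg 2: +117.65° → -163.41°, shortest Δλ = 78.94° (east) — crosses 180°.
Leg 3: -163.41° → +74.03°, shortest Δλ = -122.56° (west) — crosses 180°.
Leg 4: +74.03° → -131.34°, shortest Δλ = 154.63° (east) — crosses 180°.
Total crossings: 4.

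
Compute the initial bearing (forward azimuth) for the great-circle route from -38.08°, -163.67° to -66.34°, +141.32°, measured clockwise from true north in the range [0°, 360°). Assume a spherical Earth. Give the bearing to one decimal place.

Δλ = 141.32 − -163.67 = 304.99°; wrapped into (−180°, 180°]: -55.01°.
θ = atan2( sin Δλ · cos φ₂ , cos φ₁ · sin φ₂ − sin φ₁ · cos φ₂ · cos Δλ )
  = atan2(-0.32877, -0.57905) = -150.413° → normalised to [0°, 360°): 209.587°.

209.6°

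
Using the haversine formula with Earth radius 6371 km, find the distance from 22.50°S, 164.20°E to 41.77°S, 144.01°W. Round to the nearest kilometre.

Δλ = -144.01 − 164.20 = -308.21°; wrapped into (−180°, 180°]: 51.79°.
Δφ = -41.77 − -22.50 = -19.27°.
a = sin²(Δφ/2) + cos φ₁ · cos φ₂ · sin²(Δλ/2) = 0.159434.
c = 2·atan2(√a, √(1−a)) = 0.82149 rad → d = 6371·c ≈ 5233.71 km.

5234 km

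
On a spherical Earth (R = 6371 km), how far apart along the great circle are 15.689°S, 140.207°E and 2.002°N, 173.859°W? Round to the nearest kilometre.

5418 km

Δλ = -173.859 − 140.207 = -314.066°; wrapped into (−180°, 180°]: 45.934°.
Δφ = 2.002 − -15.689 = 17.691°.
a = sin²(Δφ/2) + cos φ₁ · cos φ₂ · sin²(Δλ/2) = 0.170140.
c = 2·atan2(√a, √(1−a)) = 0.85035 rad → d = 6371·c ≈ 5417.58 km.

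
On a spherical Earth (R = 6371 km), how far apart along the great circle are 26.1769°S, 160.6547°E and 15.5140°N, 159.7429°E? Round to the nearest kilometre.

Δλ = 159.7429 − 160.6547 = -0.9118°.
Δφ = 15.5140 − -26.1769 = 41.6909°.
a = sin²(Δφ/2) + cos φ₁ · cos φ₂ · sin²(Δλ/2) = 0.126683.
c = 2·atan2(√a, √(1−a)) = 0.72781 rad → d = 6371·c ≈ 4636.87 km.

4637 km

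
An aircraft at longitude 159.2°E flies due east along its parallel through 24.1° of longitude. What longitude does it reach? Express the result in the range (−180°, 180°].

Start at +159.2°; shift +24.1° → +183.3°.
+183.3° lies outside (−180°, 180°]; subtract 360° → -176.7°.

176.7°W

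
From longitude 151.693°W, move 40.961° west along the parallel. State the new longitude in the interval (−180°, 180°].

167.346°E

Start at -151.693°; shift −40.961° → -192.654°.
-192.654° lies outside (−180°, 180°]; add 360° → +167.346°.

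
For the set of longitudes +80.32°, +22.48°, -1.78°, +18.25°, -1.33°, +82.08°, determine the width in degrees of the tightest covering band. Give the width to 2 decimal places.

83.86°

Sort the longitudes: -1.78°, -1.33°, +18.25°, +22.48°, +80.32°, +82.08°.
Eastward gaps between consecutive values (wrapping around): 0.45°, 19.58°, 4.23°, 57.84°, 1.76°, 276.14°.
Largest gap = 276.14° ⇒ minimal covering band is its complement: 360° − 276.14° = 83.86°.
Band runs from -1.78° eastward to +82.08°.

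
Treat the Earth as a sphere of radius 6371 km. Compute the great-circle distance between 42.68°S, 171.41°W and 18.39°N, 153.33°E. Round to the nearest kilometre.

7690 km

Δλ = 153.33 − -171.41 = 324.74°; wrapped into (−180°, 180°]: -35.26°.
Δφ = 18.39 − -42.68 = 61.07°.
a = sin²(Δφ/2) + cos φ₁ · cos φ₂ · sin²(Δλ/2) = 0.322121.
c = 2·atan2(√a, √(1−a)) = 1.20707 rad → d = 6371·c ≈ 7690.25 km.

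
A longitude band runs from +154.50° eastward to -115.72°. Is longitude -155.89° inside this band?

Band width going east from +154.50° to -115.72°: ((-115.72 − 154.50) mod 360) = 89.78°.
Offset of -155.89° east of the west edge: ((-155.89 − 154.50) mod 360) = 49.61°.
49.61° ≤ 89.78° ⇒ inside.

Yes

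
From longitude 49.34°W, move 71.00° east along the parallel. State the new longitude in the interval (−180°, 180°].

21.66°E

Start at -49.34°; shift +71.00° → +21.66°.
+21.66° already lies in (−180°, 180°].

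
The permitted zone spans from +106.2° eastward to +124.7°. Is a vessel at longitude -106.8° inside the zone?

No

Band width going east from +106.2° to +124.7°: ((124.7 − 106.2) mod 360) = 18.5°.
Offset of -106.8° east of the west edge: ((-106.8 − 106.2) mod 360) = 147.0°.
147.0° > 18.5° ⇒ outside.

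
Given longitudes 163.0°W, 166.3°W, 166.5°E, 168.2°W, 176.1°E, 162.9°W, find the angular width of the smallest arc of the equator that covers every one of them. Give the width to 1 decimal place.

Sort the longitudes: -168.2°, -166.3°, -163.0°, -162.9°, +166.5°, +176.1°.
Eastward gaps between consecutive values (wrapping around): 1.9°, 3.3°, 0.1°, 329.4°, 9.6°, 15.7°.
Largest gap = 329.4° ⇒ minimal covering band is its complement: 360° − 329.4° = 30.6°.
Band runs from +166.5° eastward to -162.9°, crossing the antimeridian.

30.6°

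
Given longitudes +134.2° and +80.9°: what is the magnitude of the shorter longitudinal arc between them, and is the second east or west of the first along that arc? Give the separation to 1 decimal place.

Raw difference: 80.9 − 134.2 = -53.3°.
Normalise into (−180°, 180°]: -53.3° stays -53.3°.
Negative ⇒ the second point lies to the west; separation 53.3°.

53.3° west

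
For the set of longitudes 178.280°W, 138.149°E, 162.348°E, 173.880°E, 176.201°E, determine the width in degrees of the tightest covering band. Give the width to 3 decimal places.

43.571°

Sort the longitudes: -178.280°, +138.149°, +162.348°, +173.880°, +176.201°.
Eastward gaps between consecutive values (wrapping around): 316.429°, 24.199°, 11.532°, 2.321°, 5.519°.
Largest gap = 316.429° ⇒ minimal covering band is its complement: 360° − 316.429° = 43.571°.
Band runs from +138.149° eastward to -178.280°, crossing the antimeridian.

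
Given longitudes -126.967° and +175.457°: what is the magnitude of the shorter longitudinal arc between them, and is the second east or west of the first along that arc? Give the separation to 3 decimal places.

Raw difference: 175.457 − -126.967 = 302.424°.
Normalise into (−180°, 180°]: 302.424° − 360° = -57.576°.
Negative ⇒ the second point lies to the west; separation 57.576°.

57.576° west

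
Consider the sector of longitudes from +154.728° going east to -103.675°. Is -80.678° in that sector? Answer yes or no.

Band width going east from +154.728° to -103.675°: ((-103.675 − 154.728) mod 360) = 101.597°.
Offset of -80.678° east of the west edge: ((-80.678 − 154.728) mod 360) = 124.594°.
124.594° > 101.597° ⇒ outside.

No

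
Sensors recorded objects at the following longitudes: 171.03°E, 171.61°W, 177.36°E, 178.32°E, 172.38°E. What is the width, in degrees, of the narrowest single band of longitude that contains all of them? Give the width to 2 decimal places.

17.36°

Sort the longitudes: -171.61°, +171.03°, +172.38°, +177.36°, +178.32°.
Eastward gaps between consecutive values (wrapping around): 342.64°, 1.35°, 4.98°, 0.96°, 10.07°.
Largest gap = 342.64° ⇒ minimal covering band is its complement: 360° − 342.64° = 17.36°.
Band runs from +171.03° eastward to -171.61°, crossing the antimeridian.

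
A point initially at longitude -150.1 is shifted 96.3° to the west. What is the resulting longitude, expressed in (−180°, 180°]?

+113.6°

Start at -150.1°; shift −96.3° → -246.4°.
-246.4° lies outside (−180°, 180°]; add 360° → +113.6°.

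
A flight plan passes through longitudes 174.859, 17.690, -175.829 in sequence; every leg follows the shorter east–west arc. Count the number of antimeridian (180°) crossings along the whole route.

Leg 1: +174.859° → +17.690°, shortest Δλ = -157.169° (west) — does not cross 180°.
Leg 2: +17.690° → -175.829°, shortest Δλ = 166.481° (east) — crosses 180°.
Total crossings: 1.

1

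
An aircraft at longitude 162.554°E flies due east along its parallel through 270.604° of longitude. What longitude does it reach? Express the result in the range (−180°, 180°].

73.158°E

Start at +162.554°; shift +270.604° → +433.158°.
+433.158° lies outside (−180°, 180°]; subtract 360° → +73.158°.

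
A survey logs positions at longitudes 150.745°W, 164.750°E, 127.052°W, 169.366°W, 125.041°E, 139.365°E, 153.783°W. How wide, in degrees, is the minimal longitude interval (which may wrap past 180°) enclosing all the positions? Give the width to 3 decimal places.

Sort the longitudes: -169.366°, -153.783°, -150.745°, -127.052°, +125.041°, +139.365°, +164.750°.
Eastward gaps between consecutive values (wrapping around): 15.583°, 3.038°, 23.693°, 252.093°, 14.324°, 25.385°, 25.884°.
Largest gap = 252.093° ⇒ minimal covering band is its complement: 360° − 252.093° = 107.907°.
Band runs from +125.041° eastward to -127.052°, crossing the antimeridian.

107.907°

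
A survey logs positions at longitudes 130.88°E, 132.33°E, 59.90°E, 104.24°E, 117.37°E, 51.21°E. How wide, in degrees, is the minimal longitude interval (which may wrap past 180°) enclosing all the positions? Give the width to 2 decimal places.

Sort the longitudes: +51.21°, +59.90°, +104.24°, +117.37°, +130.88°, +132.33°.
Eastward gaps between consecutive values (wrapping around): 8.69°, 44.34°, 13.13°, 13.51°, 1.45°, 278.88°.
Largest gap = 278.88° ⇒ minimal covering band is its complement: 360° − 278.88° = 81.12°.
Band runs from +51.21° eastward to +132.33°.

81.12°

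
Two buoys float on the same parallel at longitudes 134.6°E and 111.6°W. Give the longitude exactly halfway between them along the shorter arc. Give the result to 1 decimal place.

Signed shortest Δλ from +134.6° to -111.6° is +113.8°.
Midpoint longitude = +134.6° + (+113.8°)/2 = +134.6° + 56.9° = +191.5°.
Normalise into (−180°, 180°]: -168.5°.
(The naïve average (+134.6 + -111.6)/2 = 11.5° is on the wrong side of the globe.)

168.5°W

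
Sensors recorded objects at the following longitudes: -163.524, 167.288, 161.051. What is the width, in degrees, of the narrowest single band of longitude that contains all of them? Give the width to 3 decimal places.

35.425°

Sort the longitudes: -163.524°, +161.051°, +167.288°.
Eastward gaps between consecutive values (wrapping around): 324.575°, 6.237°, 29.188°.
Largest gap = 324.575° ⇒ minimal covering band is its complement: 360° − 324.575° = 35.425°.
Band runs from +161.051° eastward to -163.524°, crossing the antimeridian.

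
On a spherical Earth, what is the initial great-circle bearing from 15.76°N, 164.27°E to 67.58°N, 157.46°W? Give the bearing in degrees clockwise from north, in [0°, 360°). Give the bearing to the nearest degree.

Δλ = -157.46 − 164.27 = -321.73°; wrapped into (−180°, 180°]: 38.27°.
θ = atan2( sin Δλ · cos φ₂ , cos φ₁ · sin φ₂ − sin φ₁ · cos φ₂ · cos Δλ )
  = atan2(0.23622, 0.80833) = 16.290° → normalised to [0°, 360°): 16.290°.

16°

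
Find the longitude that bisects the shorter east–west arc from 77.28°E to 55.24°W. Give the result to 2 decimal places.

11.02°E

Signed shortest Δλ from +77.28° to -55.24° is -132.52°.
Midpoint longitude = +77.28° + (-132.52°)/2 = +77.28° − 66.26° = +11.02°.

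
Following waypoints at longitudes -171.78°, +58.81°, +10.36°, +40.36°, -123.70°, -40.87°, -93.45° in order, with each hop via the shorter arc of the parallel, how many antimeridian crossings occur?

1

Leg 1: -171.78° → +58.81°, shortest Δλ = -129.41° (west) — crosses 180°.
Leg 2: +58.81° → +10.36°, shortest Δλ = -48.45° (west) — does not cross 180°.
Leg 3: +10.36° → +40.36°, shortest Δλ = 30.0° (east) — does not cross 180°.
Leg 4: +40.36° → -123.70°, shortest Δλ = -164.06° (west) — does not cross 180°.
Leg 5: -123.70° → -40.87°, shortest Δλ = 82.83° (east) — does not cross 180°.
Leg 6: -40.87° → -93.45°, shortest Δλ = -52.58° (west) — does not cross 180°.
Total crossings: 1.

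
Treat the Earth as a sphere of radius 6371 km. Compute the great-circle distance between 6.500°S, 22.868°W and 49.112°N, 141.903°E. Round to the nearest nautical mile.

8135 nmi

Δλ = 141.903 − -22.868 = 164.771°.
Δφ = 49.112 − -6.500 = 55.612°.
a = sin²(Δφ/2) + cos φ₁ · cos φ₂ · sin²(Δλ/2) = 0.856558.
c = 2·atan2(√a, √(1−a)) = 2.36473 rad → d = 6371·c ≈ 15065.70 km ≈ 8134.82 nmi.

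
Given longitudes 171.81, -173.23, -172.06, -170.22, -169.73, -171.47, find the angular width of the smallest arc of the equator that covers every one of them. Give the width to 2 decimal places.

Sort the longitudes: -173.23°, -172.06°, -171.47°, -170.22°, -169.73°, +171.81°.
Eastward gaps between consecutive values (wrapping around): 1.17°, 0.59°, 1.25°, 0.49°, 341.54°, 14.96°.
Largest gap = 341.54° ⇒ minimal covering band is its complement: 360° − 341.54° = 18.46°.
Band runs from +171.81° eastward to -169.73°, crossing the antimeridian.

18.46°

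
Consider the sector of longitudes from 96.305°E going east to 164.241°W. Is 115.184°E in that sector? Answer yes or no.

Yes

Band width going east from +96.305° to -164.241°: ((-164.241 − 96.305) mod 360) = 99.454°.
Offset of +115.184° east of the west edge: ((115.184 − 96.305) mod 360) = 18.879°.
18.879° ≤ 99.454° ⇒ inside.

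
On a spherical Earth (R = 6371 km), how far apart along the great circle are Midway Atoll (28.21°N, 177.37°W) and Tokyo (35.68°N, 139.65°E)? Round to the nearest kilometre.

4106 km

Δλ = 139.65 − -177.37 = 317.02°; wrapped into (−180°, 180°]: -42.98°.
Δφ = 35.68 − 28.21 = 7.47°.
a = sin²(Δφ/2) + cos φ₁ · cos φ₂ · sin²(Δλ/2) = 0.100307.
c = 2·atan2(√a, √(1−a)) = 0.64453 rad → d = 6371·c ≈ 4106.27 km.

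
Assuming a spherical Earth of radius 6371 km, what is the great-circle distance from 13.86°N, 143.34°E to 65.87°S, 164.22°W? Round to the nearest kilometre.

Δλ = -164.22 − 143.34 = -307.56°; wrapped into (−180°, 180°]: 52.44°.
Δφ = -65.87 − 13.86 = -79.73°.
a = sin²(Δφ/2) + cos φ₁ · cos φ₂ · sin²(Δλ/2) = 0.488334.
c = 2·atan2(√a, √(1−a)) = 1.54746 rad → d = 6371·c ≈ 9858.88 km.

9859 km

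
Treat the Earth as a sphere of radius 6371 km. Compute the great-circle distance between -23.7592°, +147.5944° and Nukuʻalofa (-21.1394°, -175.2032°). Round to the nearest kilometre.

3824 km

Δλ = -175.2032 − 147.5944 = -322.7976°; wrapped into (−180°, 180°]: 37.2024°.
Δφ = -21.1394 − -23.7592 = 2.6198°.
a = sin²(Δφ/2) + cos φ₁ · cos φ₂ · sin²(Δλ/2) = 0.087380.
c = 2·atan2(√a, √(1−a)) = 0.60017 rad → d = 6371·c ≈ 3823.68 km.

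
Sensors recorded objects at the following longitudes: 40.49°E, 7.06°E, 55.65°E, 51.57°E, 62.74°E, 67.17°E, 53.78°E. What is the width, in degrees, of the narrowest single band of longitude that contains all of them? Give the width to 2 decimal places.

Sort the longitudes: +7.06°, +40.49°, +51.57°, +53.78°, +55.65°, +62.74°, +67.17°.
Eastward gaps between consecutive values (wrapping around): 33.43°, 11.08°, 2.21°, 1.87°, 7.09°, 4.43°, 299.89°.
Largest gap = 299.89° ⇒ minimal covering band is its complement: 360° − 299.89° = 60.11°.
Band runs from +7.06° eastward to +67.17°.

60.11°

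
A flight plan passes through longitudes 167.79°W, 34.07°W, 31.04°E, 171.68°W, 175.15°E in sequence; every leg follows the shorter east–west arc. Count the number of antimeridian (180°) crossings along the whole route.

Leg 1: -167.79° → -34.07°, shortest Δλ = 133.72° (east) — does not cross 180°.
Leg 2: -34.07° → +31.04°, shortest Δλ = 65.11° (east) — does not cross 180°.
Leg 3: +31.04° → -171.68°, shortest Δλ = 157.28° (east) — crosses 180°.
Leg 4: -171.68° → +175.15°, shortest Δλ = -13.17° (west) — crosses 180°.
Total crossings: 2.

2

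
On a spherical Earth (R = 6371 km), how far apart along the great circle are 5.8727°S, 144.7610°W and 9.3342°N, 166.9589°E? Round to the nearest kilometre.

5611 km

Δλ = 166.9589 − -144.7610 = 311.7199°; wrapped into (−180°, 180°]: -48.2801°.
Δφ = 9.3342 − -5.8727 = 15.2069°.
a = sin²(Δφ/2) + cos φ₁ · cos φ₂ · sin²(Δλ/2) = 0.181682.
c = 2·atan2(√a, √(1−a)) = 0.88067 rad → d = 6371·c ≈ 5610.74 km.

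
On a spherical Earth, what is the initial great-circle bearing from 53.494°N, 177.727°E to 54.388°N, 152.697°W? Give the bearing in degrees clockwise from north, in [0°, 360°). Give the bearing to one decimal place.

Δλ = -152.697 − 177.727 = -330.424°; wrapped into (−180°, 180°]: 29.576°.
θ = atan2( sin Δλ · cos φ₂ , cos φ₁ · sin φ₂ − sin φ₁ · cos φ₂ · cos Δλ )
  = atan2(0.28741, 0.07659) = 75.079° → normalised to [0°, 360°): 75.079°.

75.1°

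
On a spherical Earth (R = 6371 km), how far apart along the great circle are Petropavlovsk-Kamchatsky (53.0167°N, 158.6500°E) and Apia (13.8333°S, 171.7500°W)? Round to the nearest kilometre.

Δλ = -171.7500 − 158.6500 = -330.4000°; wrapped into (−180°, 180°]: 29.6000°.
Δφ = -13.8333 − 53.0167 = -66.8500°.
a = sin²(Δφ/2) + cos φ₁ · cos φ₂ · sin²(Δλ/2) = 0.341546.
c = 2·atan2(√a, √(1−a)) = 1.24833 rad → d = 6371·c ≈ 7953.11 km.

7953 km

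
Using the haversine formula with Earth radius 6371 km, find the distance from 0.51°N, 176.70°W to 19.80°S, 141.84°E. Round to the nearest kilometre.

5049 km

Δλ = 141.84 − -176.70 = 318.54°; wrapped into (−180°, 180°]: -41.46°.
Δφ = -19.80 − 0.51 = -20.31°.
a = sin²(Δφ/2) + cos φ₁ · cos φ₂ · sin²(Δλ/2) = 0.148965.
c = 2·atan2(√a, √(1−a)) = 0.79250 rad → d = 6371·c ≈ 5048.99 km.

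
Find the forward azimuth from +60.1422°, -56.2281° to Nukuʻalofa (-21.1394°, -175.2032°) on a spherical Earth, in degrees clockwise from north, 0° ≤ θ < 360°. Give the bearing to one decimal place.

284.6°

Δλ = -175.2032 − -56.2281 = -118.9751°.
θ = atan2( sin Δλ · cos φ₂ , cos φ₁ · sin φ₂ − sin φ₁ · cos φ₂ · cos Δλ )
  = atan2(-0.81596, 0.21231) = -75.415° → normalised to [0°, 360°): 284.585°.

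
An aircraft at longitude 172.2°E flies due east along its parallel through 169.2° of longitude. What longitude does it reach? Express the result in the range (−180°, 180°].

Start at +172.2°; shift +169.2° → +341.4°.
+341.4° lies outside (−180°, 180°]; subtract 360° → -18.6°.

18.6°W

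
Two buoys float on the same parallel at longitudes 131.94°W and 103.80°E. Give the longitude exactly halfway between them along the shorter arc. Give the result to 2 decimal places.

Signed shortest Δλ from -131.94° to +103.80° is -124.26°.
Midpoint longitude = -131.94° + (-124.26°)/2 = -131.94° − 62.13° = -194.07°.
Normalise into (−180°, 180°]: +165.93°.
(The naïve average (-131.94 + +103.80)/2 = -14.07° is on the wrong side of the globe.)

165.93°E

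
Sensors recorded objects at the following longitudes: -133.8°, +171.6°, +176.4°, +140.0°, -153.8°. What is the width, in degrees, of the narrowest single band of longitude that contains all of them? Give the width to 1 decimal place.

86.2°

Sort the longitudes: -153.8°, -133.8°, +140.0°, +171.6°, +176.4°.
Eastward gaps between consecutive values (wrapping around): 20.0°, 273.8°, 31.6°, 4.8°, 29.8°.
Largest gap = 273.8° ⇒ minimal covering band is its complement: 360° − 273.8° = 86.2°.
Band runs from +140.0° eastward to -133.8°, crossing the antimeridian.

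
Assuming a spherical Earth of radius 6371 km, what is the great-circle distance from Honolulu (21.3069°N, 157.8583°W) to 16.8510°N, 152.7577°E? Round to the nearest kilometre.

Δλ = 152.7577 − -157.8583 = 310.6160°; wrapped into (−180°, 180°]: -49.3840°.
Δφ = 16.8510 − 21.3069 = -4.4559°.
a = sin²(Δφ/2) + cos φ₁ · cos φ₂ · sin²(Δλ/2) = 0.157109.
c = 2·atan2(√a, √(1−a)) = 0.81512 rad → d = 6371·c ≈ 5193.13 km.

5193 km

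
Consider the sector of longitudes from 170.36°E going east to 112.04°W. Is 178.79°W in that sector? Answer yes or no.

Band width going east from +170.36° to -112.04°: ((-112.04 − 170.36) mod 360) = 77.60°.
Offset of -178.79° east of the west edge: ((-178.79 − 170.36) mod 360) = 10.85°.
10.85° ≤ 77.60° ⇒ inside.

Yes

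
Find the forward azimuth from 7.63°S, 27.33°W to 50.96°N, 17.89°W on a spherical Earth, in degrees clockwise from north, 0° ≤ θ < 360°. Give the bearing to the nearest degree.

Δλ = -17.89 − -27.33 = 9.44°.
θ = atan2( sin Δλ · cos φ₂ , cos φ₁ · sin φ₂ − sin φ₁ · cos φ₂ · cos Δλ )
  = atan2(0.10331, 0.85233) = 6.911° → normalised to [0°, 360°): 6.911°.

7°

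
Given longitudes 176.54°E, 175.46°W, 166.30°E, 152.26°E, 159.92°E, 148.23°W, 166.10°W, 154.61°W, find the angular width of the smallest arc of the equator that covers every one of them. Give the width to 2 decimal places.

Sort the longitudes: -175.46°, -166.10°, -154.61°, -148.23°, +152.26°, +159.92°, +166.30°, +176.54°.
Eastward gaps between consecutive values (wrapping around): 9.36°, 11.49°, 6.38°, 300.49°, 7.66°, 6.38°, 10.24°, 8.00°.
Largest gap = 300.49° ⇒ minimal covering band is its complement: 360° − 300.49° = 59.51°.
Band runs from +152.26° eastward to -148.23°, crossing the antimeridian.

59.51°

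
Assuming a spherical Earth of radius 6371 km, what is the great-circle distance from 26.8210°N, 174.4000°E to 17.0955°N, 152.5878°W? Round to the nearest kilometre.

3560 km

Δλ = -152.5878 − 174.4000 = -326.9878°; wrapped into (−180°, 180°]: 33.0122°.
Δφ = 17.0955 − 26.8210 = -9.7255°.
a = sin²(Δφ/2) + cos φ₁ · cos φ₂ · sin²(Δλ/2) = 0.076041.
c = 2·atan2(√a, √(1−a)) = 0.55875 rad → d = 6371·c ≈ 3559.81 km.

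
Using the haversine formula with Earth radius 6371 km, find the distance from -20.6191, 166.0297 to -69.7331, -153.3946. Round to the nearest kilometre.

6092 km

Δλ = -153.3946 − 166.0297 = -319.4243°; wrapped into (−180°, 180°]: 40.5757°.
Δφ = -69.7331 − -20.6191 = -49.1140°.
a = sin²(Δφ/2) + cos φ₁ · cos φ₂ · sin²(Δλ/2) = 0.211700.
c = 2·atan2(√a, √(1−a)) = 0.95623 rad → d = 6371·c ≈ 6092.17 km.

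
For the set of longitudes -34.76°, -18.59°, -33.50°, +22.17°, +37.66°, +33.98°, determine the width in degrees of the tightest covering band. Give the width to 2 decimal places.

72.42°

Sort the longitudes: -34.76°, -33.50°, -18.59°, +22.17°, +33.98°, +37.66°.
Eastward gaps between consecutive values (wrapping around): 1.26°, 14.91°, 40.76°, 11.81°, 3.68°, 287.58°.
Largest gap = 287.58° ⇒ minimal covering band is its complement: 360° − 287.58° = 72.42°.
Band runs from -34.76° eastward to +37.66°.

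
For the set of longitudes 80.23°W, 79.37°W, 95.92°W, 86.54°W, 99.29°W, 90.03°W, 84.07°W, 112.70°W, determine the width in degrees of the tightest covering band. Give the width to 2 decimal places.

Sort the longitudes: -112.70°, -99.29°, -95.92°, -90.03°, -86.54°, -84.07°, -80.23°, -79.37°.
Eastward gaps between consecutive values (wrapping around): 13.41°, 3.37°, 5.89°, 3.49°, 2.47°, 3.84°, 0.86°, 326.67°.
Largest gap = 326.67° ⇒ minimal covering band is its complement: 360° − 326.67° = 33.33°.
Band runs from -112.70° eastward to -79.37°.

33.33°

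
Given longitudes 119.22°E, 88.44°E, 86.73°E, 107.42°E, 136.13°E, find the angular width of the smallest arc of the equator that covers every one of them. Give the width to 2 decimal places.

49.40°

Sort the longitudes: +86.73°, +88.44°, +107.42°, +119.22°, +136.13°.
Eastward gaps between consecutive values (wrapping around): 1.71°, 18.98°, 11.80°, 16.91°, 310.60°.
Largest gap = 310.60° ⇒ minimal covering band is its complement: 360° − 310.60° = 49.40°.
Band runs from +86.73° eastward to +136.13°.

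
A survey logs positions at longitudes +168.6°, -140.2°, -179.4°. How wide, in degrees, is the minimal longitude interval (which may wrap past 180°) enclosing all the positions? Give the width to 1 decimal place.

51.2°

Sort the longitudes: -179.4°, -140.2°, +168.6°.
Eastward gaps between consecutive values (wrapping around): 39.2°, 308.8°, 12.0°.
Largest gap = 308.8° ⇒ minimal covering band is its complement: 360° − 308.8° = 51.2°.
Band runs from +168.6° eastward to -140.2°, crossing the antimeridian.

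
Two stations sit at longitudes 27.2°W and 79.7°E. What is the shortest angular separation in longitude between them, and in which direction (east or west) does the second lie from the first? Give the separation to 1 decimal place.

Raw difference: 79.7 − -27.2 = 106.9°.
Normalise into (−180°, 180°]: 106.9° stays 106.9°.
Positive ⇒ the second point lies to the east; separation 106.9°.

106.9° east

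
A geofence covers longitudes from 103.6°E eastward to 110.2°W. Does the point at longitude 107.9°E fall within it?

Yes

Band width going east from +103.6° to -110.2°: ((-110.2 − 103.6) mod 360) = 146.2°.
Offset of +107.9° east of the west edge: ((107.9 − 103.6) mod 360) = 4.3°.
4.3° ≤ 146.2° ⇒ inside.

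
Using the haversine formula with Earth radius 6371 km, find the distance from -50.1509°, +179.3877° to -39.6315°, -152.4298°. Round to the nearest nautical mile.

1344 nmi

Δλ = -152.4298 − 179.3877 = -331.8175°; wrapped into (−180°, 180°]: 28.1825°.
Δφ = -39.6315 − -50.1509 = 10.5194°.
a = sin²(Δφ/2) + cos φ₁ · cos φ₂ · sin²(Δλ/2) = 0.037656.
c = 2·atan2(√a, √(1−a)) = 0.39058 rad → d = 6371·c ≈ 2488.39 km ≈ 1343.62 nmi.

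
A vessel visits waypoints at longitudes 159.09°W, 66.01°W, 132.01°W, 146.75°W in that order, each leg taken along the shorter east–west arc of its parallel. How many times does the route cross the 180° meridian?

0

Leg 1: -159.09° → -66.01°, shortest Δλ = 93.08° (east) — does not cross 180°.
Leg 2: -66.01° → -132.01°, shortest Δλ = -66.0° (west) — does not cross 180°.
Leg 3: -132.01° → -146.75°, shortest Δλ = -14.74° (west) — does not cross 180°.
Total crossings: 0.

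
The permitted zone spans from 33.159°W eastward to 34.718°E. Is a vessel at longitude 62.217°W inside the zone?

No

Band width going east from -33.159° to +34.718°: ((34.718 − -33.159) mod 360) = 67.877°.
Offset of -62.217° east of the west edge: ((-62.217 − -33.159) mod 360) = 330.942°.
330.942° > 67.877° ⇒ outside.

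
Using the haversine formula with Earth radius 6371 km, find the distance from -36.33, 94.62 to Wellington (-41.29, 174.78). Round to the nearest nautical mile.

Δλ = 174.78 − 94.62 = 80.16°.
Δφ = -41.29 − -36.33 = -4.96°.
a = sin²(Δφ/2) + cos φ₁ · cos φ₂ · sin²(Δλ/2) = 0.252811.
c = 2·atan2(√a, √(1−a)) = 1.05368 rad → d = 6371·c ≈ 6712.97 km ≈ 3624.71 nmi.

3625 nmi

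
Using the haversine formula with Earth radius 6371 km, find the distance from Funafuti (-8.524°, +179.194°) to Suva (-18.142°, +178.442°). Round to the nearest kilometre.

1073 km

Δλ = 178.442 − 179.194 = -0.752°.
Δφ = -18.142 − -8.524 = -9.618°.
a = sin²(Δφ/2) + cos φ₁ · cos φ₂ · sin²(Δλ/2) = 0.007069.
c = 2·atan2(√a, √(1−a)) = 0.16835 rad → d = 6371·c ≈ 1072.55 km.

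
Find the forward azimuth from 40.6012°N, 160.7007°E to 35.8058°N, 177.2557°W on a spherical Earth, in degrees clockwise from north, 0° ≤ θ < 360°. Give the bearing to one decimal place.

Δλ = -177.2557 − 160.7007 = -337.9564°; wrapped into (−180°, 180°]: 22.0436°.
θ = atan2( sin Δλ · cos φ₂ , cos φ₁ · sin φ₂ − sin φ₁ · cos φ₂ · cos Δλ )
  = atan2(0.30438, -0.04502) = 98.413° → normalised to [0°, 360°): 98.413°.

98.4°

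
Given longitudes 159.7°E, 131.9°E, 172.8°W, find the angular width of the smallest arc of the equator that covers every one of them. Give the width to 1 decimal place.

55.3°

Sort the longitudes: -172.8°, +131.9°, +159.7°.
Eastward gaps between consecutive values (wrapping around): 304.7°, 27.8°, 27.5°.
Largest gap = 304.7° ⇒ minimal covering band is its complement: 360° − 304.7° = 55.3°.
Band runs from +131.9° eastward to -172.8°, crossing the antimeridian.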